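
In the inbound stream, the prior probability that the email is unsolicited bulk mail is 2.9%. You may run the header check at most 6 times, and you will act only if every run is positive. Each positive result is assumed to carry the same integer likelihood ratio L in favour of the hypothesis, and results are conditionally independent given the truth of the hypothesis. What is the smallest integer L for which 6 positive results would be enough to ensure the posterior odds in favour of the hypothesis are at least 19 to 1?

3

Prior odds = 0.029/0.971 = 29/971.
Target odds = 19.
Need L⁶ ≥ 19 ÷ (29/971) = 18449/29.
2⁶ = 64 < 18449/29 ≤ 729 = 3⁶, so L = 3.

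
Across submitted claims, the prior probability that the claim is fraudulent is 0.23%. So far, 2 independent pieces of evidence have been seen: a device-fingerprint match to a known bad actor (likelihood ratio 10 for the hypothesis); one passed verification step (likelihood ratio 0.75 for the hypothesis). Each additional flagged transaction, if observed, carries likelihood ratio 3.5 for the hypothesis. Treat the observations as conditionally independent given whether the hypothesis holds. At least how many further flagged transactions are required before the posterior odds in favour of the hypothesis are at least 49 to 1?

7

Prior odds = 0.0023/0.9977 = 23/9977.
Combined Bayes factor of the evidence already in hand = 10 × 0.75 = 7.5.
Odds after that evidence = (23/9977) × 7.5 = 345/19954.
Target odds = 49.
Need 3.5ⁿ ≥ 49 ÷ (345/19954) = 977746/345.
3.5⁶ = 1838.265625 falls short of 977746/345 but 3.5⁷ = 823543/128 reaches it, so n = 7.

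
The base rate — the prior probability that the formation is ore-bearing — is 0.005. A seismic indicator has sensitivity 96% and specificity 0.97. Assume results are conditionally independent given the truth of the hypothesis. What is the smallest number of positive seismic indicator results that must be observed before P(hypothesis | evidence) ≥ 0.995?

4

Prior odds: 0.005 ÷ 0.995 = 1/199.
False-positive rate = 1 − 0.97 = 0.03; likelihood ratio of a positive = 0.96/0.03 = 32.
Target odds: 0.995 ÷ 0.005 = 199.
Require 32ⁿ ≥ 199 ÷ (1/199) = 39601.
32³ = 32768 falls short of 39601 but 32⁴ = 1048576 reaches it, so n = 4.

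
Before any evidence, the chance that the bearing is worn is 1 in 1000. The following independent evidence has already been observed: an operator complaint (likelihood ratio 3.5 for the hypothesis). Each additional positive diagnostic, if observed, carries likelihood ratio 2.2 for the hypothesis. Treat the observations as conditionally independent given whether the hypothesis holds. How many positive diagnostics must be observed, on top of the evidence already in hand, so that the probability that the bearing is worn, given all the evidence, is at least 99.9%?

Prior odds = 0.001/0.999 = 1/999.
Bayes factor of the evidence already in hand = 3.5.
Odds after that evidence = (1/999) × 3.5 = 7/1998.
Target odds = 0.999/0.001 = 999.
Need 2.2ⁿ ≥ 999 ÷ (7/1998) = 1996002/7.
2.2¹⁵ ≈136880 falls short of 1996002/7 but 2.2¹⁶ ≈301136 reaches it, so n = 16.

16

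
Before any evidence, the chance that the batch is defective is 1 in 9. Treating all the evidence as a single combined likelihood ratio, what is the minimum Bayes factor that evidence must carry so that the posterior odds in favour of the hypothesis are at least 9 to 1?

Prior odds = (1/9)/(8/9) = 0.125.
Target odds = 9.
Required Bayes factor = 9 ÷ 0.125 = 72.

72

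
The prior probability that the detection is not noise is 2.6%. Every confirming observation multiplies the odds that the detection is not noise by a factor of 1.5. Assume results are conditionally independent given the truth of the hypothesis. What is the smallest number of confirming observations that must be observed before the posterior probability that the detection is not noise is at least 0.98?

19

Prior odds: 0.026 ÷ 0.974 = 13/487.
Likelihood ratio per confirming observation = 1.5.
Target odds: 0.98 ÷ 0.02 = 49.
Require 1.5ⁿ ≥ 49 ÷ (13/487) = 23863/13.
1.5¹⁸ = 387420489/262144 falls short of 23863/13 but 1.5¹⁹ ≈2216.84 reaches it, so n = 19.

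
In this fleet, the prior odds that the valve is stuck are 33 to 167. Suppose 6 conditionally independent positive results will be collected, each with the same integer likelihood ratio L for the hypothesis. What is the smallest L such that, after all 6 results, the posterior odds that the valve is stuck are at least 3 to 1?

2

Prior odds = 33/167.
Target odds = 3.
Need L⁶ ≥ 3 ÷ (33/167) = 167/11.
1⁶ = 1 < 167/11 ≤ 64 = 2⁶, so L = 2.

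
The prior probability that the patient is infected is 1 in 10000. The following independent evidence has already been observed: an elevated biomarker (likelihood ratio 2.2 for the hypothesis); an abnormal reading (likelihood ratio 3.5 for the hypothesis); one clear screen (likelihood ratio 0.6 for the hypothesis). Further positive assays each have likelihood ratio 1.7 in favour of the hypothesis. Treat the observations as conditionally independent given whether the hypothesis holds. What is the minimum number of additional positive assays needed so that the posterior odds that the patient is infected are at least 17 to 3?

Prior odds = 0.0001/0.9999 = 1/9999.
Combined Bayes factor of the evidence already in hand = 2.2 × 3.5 × 0.6 = 4.62.
Odds after that evidence = (1/9999) × 4.62 = 7/15150.
Target odds = 17/3.
Need 1.7ⁿ ≥ 17/3 ÷ (7/15150) = 85850/7.
1.7¹⁷ ≈8272.4 falls short of 85850/7 but 1.7¹⁸ ≈14063.1 reaches it, so n = 18.

18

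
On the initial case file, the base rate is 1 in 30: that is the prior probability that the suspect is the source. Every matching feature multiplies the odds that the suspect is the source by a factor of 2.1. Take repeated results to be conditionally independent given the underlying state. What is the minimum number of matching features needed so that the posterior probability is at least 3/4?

Prior odds = (1/30)/(29/30) = 1/29.
Likelihood ratio per matching feature = 2.1.
Target odds: 0.75 ÷ 0.25 = 3.
Require 2.1ⁿ ≥ 3 ÷ (1/29) = 87.
2.1⁶ = 85766121/1000000 falls short of 87 but 2.1⁷ ≈180.109 reaches it, so n = 7.

7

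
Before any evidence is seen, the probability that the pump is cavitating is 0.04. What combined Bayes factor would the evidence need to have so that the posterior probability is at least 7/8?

168

Prior odds = 0.04/0.96 = 1/24.
Target odds = 0.875/0.125 = 7.
Required Bayes factor = 7 ÷ (1/24) = 168.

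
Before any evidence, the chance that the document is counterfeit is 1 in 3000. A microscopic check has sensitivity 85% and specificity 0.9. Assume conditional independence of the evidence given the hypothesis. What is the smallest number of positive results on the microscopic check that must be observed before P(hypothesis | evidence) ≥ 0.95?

6

Prior odds: (1/3000) ÷ (2999/3000) = 1/2999.
False-positive rate = 1 − 0.9 = 0.1; likelihood ratio of a positive = 0.85/0.1 = 8.5.
Target odds: 0.95 ÷ 0.05 = 19.
Need (1/2999) × 8.5ⁿ ≥ 19, i.e. 8.5ⁿ ≥ 56981.
8.5⁵ = 44370.53125 falls short of 56981 but 8.5⁶ = 24137569/64 reaches it, so n = 6.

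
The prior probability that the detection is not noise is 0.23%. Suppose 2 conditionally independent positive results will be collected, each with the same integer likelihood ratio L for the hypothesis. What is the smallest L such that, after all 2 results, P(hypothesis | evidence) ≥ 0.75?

Prior odds = 0.0023/0.9977 = 23/9977.
Target odds = 0.75/0.25 = 3.
Need L² ≥ 3 ÷ (23/9977) = 29931/23.
36² = 1296 < 29931/23 ≤ 1369 = 37², so L = 37.

37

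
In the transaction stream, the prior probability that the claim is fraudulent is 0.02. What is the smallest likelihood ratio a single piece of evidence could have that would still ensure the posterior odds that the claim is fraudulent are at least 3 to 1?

Prior odds = 0.02/0.98 = 1/49.
Target odds = 3.
Required Bayes factor = 3 ÷ (1/49) = 147.

147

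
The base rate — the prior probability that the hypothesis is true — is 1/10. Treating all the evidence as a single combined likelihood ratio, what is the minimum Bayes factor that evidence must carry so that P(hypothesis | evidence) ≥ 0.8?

Prior odds = 0.1/0.9 = 1/9.
Target odds = 0.8/0.2 = 4.
Required Bayes factor = 4 ÷ (1/9) = 36.

36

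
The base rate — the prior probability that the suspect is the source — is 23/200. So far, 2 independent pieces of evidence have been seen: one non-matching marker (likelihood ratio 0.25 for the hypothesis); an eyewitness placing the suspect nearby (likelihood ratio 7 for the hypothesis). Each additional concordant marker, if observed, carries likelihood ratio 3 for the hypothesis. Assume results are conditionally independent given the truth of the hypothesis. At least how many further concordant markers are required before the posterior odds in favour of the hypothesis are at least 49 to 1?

Prior odds = 0.115/0.885 = 23/177.
Combined Bayes factor of the evidence already in hand = 0.25 × 7 = 1.75.
Odds after that evidence = (23/177) × 1.75 = 161/708.
Target odds = 49.
Need 3ⁿ ≥ 49 ÷ (161/708) = 4956/23.
3⁴ = 81 falls short of 4956/23 but 3⁵ = 243 reaches it, so n = 5.

5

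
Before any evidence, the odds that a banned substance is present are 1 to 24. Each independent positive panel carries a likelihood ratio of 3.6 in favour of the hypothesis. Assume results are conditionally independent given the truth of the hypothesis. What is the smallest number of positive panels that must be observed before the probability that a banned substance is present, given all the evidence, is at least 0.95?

Prior odds = 1/24.
Likelihood ratio per positive panel = 3.6.
Target posterior odds = 0.95/0.05 = 19.
Require 3.6ⁿ ≥ 19 ÷ (1/24) = 456.
3.6⁴ = 167.9616 falls short of 456 but 3.6⁵ = 604.66176 reaches it, so n = 5.

5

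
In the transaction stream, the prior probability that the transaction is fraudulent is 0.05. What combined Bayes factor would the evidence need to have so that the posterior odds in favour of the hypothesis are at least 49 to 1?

Prior odds = 0.05/0.95 = 1/19.
Target odds = 49.
Required Bayes factor = 49 ÷ (1/19) = 931.

931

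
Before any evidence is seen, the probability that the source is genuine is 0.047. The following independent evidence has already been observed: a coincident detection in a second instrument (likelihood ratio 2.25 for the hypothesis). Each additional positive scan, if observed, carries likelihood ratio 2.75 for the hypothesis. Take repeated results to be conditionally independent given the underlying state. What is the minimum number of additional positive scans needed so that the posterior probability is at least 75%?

Prior odds = 0.047/0.953 = 47/953.
Bayes factor of the evidence already in hand = 2.25.
Odds after that evidence = (47/953) × 2.25 = 423/3812.
Target odds = 0.75/0.25 = 3.
Need 2.75ⁿ ≥ 3 ÷ (423/3812) = 3812/141.
2.75³ = 20.796875 falls short of 3812/141 but 2.75⁴ = 57.19140625 reaches it, so n = 4.

4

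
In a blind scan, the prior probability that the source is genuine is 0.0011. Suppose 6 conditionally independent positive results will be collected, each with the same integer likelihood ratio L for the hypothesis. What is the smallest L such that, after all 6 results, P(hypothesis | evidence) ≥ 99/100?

7

Prior odds = 0.0011/0.9989 = 11/9989.
Target odds = 0.99/0.01 = 99.
Need L⁶ ≥ 99 ÷ (11/9989) = 89901.
6⁶ = 46656 < 89901 ≤ 117649 = 7⁶, so L = 7.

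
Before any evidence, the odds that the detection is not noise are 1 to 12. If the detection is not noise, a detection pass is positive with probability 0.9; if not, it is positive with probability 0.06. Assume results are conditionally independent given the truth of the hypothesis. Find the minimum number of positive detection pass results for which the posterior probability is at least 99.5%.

3

Prior odds = 1/12.
Likelihood ratio of a positive = 0.9/0.06 = 15.
Target posterior odds = 0.995/0.005 = 199.
Need (1/12) × 15ⁿ ≥ 199, i.e. 15ⁿ ≥ 2388.
15² = 225 falls short of 2388 but 15³ = 3375 reaches it, so n = 3.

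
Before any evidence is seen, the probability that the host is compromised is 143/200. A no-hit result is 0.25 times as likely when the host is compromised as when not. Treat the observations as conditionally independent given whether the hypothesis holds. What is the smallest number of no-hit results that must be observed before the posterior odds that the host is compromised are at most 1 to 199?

Prior odds: 0.715 ÷ 0.285 = 143/57.
Likelihood ratio per no-hit result = 0.25.
Target odds = 1/199.
Need (143/57) × 0.25ⁿ ≤ 1/199, i.e. 0.25ⁿ ≤ 57/28457.
0.25⁴ = 0.00390625 is still above 57/28457 but 0.25⁵ = 1/1024 is at or below it, so n = 5.

5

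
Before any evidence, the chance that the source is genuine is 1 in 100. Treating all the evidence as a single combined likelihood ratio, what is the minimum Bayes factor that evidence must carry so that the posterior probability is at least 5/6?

Prior odds = 0.01/0.99 = 1/99.
Target odds = (5/6)/(1/6) = 5.
Required Bayes factor = 5 ÷ (1/99) = 495.

495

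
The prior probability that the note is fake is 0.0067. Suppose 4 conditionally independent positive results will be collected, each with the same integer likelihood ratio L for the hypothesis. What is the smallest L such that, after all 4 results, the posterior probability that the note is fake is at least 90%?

Prior odds = 0.0067/0.9933 = 67/9933.
Target odds = 0.9/0.1 = 9.
Need L⁴ ≥ 9 ÷ (67/9933) = 89397/67.
6⁴ = 1296 < 89397/67 ≤ 2401 = 7⁴, so L = 7.

7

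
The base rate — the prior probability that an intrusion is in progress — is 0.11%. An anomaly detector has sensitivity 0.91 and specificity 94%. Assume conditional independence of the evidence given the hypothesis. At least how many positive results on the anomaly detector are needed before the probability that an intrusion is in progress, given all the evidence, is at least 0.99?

5

Prior odds = 0.0011/0.9989 = 11/9989.
False-positive rate = 1 − 0.94 = 0.06; likelihood ratio of a positive = 0.91/0.06 = 91/6.
Target posterior odds = 0.99/0.01 = 99.
Require (91/6)ⁿ ≥ 99 ÷ (11/9989) = 89901.
(91/6)⁴ = 68574961/1296 falls short of 89901 but (91/6)⁵ ≈802510 reaches it, so n = 5.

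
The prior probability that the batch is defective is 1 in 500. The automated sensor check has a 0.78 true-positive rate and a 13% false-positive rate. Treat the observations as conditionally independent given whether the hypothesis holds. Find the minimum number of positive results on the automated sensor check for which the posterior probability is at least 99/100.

Prior odds: 0.002 ÷ 0.998 = 1/499.
Likelihood ratio of a positive result = 0.78/0.13 = 6.
Target odds: 0.99 ÷ 0.01 = 99.
Require 6ⁿ ≥ 99 ÷ (1/499) = 49401.
6⁶ = 46656 falls short of 49401 but 6⁷ = 279936 reaches it, so n = 7.

7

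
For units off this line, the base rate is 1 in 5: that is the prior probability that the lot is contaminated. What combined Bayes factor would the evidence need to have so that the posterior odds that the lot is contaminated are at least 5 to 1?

Prior odds = 0.2/0.8 = 0.25.
Target odds = 5.
Required Bayes factor = 5 ÷ 0.25 = 20.

20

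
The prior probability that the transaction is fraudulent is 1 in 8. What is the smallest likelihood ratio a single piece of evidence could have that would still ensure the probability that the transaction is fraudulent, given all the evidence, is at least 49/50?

Prior odds = 0.125/0.875 = 1/7.
Target odds = 0.98/0.02 = 49.
Required Bayes factor = 49 ÷ (1/7) = 343.

343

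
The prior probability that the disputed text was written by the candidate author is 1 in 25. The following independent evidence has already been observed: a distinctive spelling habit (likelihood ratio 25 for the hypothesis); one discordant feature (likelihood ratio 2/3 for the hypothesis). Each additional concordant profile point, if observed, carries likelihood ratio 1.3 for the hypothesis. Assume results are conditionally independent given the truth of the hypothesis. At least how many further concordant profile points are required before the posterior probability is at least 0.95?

13

Prior odds = 0.04/0.96 = 1/24.
Combined Bayes factor of the evidence already in hand = 25 × (2/3) = 50/3.
Odds after that evidence = (1/24) × 50/3 = 25/36.
Target odds = 0.95/0.05 = 19.
Need 1.3ⁿ ≥ 19 ÷ (25/36) = 27.36.
1.3¹² ≈23.2981 falls short of 27.36 but 1.3¹³ ≈30.2875 reaches it, so n = 13.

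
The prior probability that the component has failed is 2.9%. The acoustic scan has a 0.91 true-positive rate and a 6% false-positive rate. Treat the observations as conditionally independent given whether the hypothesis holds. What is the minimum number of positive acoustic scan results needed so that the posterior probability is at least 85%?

2

Prior odds = 0.029/0.971 = 29/971.
Likelihood ratio of a positive result = 0.91/0.06 = 91/6.
Target odds: 0.85 ÷ 0.15 = 17/3.
Require (91/6)ⁿ ≥ 17/3 ÷ (29/971) = 16507/87.
(91/6)¹ = 91/6 falls short of 16507/87 but (91/6)² = 8281/36 reaches it, so n = 2.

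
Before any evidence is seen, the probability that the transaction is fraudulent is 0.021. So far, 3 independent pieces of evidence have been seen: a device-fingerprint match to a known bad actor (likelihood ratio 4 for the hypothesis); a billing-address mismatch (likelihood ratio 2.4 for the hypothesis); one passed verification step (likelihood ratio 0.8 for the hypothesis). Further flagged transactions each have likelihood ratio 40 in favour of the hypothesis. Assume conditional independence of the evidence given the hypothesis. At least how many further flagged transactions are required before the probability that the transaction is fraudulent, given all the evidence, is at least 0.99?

Prior odds = 0.021/0.979 = 21/979.
Combined Bayes factor of the evidence already in hand = 4 × 2.4 × 0.8 = 7.68.
Odds after that evidence = (21/979) × 7.68 = 4032/24475.
Target odds = 0.99/0.01 = 99.
Need 40ⁿ ≥ 99 ÷ (4032/24475) = 269225/448.
40¹ = 40 falls short of 269225/448 but 40² = 1600 reaches it, so n = 2.

2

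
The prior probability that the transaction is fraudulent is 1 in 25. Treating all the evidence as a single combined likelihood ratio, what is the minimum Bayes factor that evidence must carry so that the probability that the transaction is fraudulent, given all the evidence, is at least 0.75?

72

Prior odds = 0.04/0.96 = 1/24.
Target odds = 0.75/0.25 = 3.
Required Bayes factor = 3 ÷ (1/24) = 72.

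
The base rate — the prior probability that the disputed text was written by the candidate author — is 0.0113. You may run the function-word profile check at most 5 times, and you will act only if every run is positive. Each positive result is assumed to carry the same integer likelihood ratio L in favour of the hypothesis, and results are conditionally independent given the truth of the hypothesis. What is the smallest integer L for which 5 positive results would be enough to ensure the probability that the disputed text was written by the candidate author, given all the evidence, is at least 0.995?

8

Prior odds = 0.0113/0.9887 = 113/9887.
Target odds = 0.995/0.005 = 199.
Need L⁵ ≥ 199 ÷ (113/9887) = 1967513/113.
7⁵ = 16807 < 1967513/113 ≤ 32768 = 8⁵, so L = 8.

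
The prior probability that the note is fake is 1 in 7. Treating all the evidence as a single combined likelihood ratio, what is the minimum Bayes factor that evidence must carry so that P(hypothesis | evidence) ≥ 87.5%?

Prior odds = (1/7)/(6/7) = 1/6.
Target odds = 0.875/0.125 = 7.
Required Bayes factor = 7 ÷ (1/6) = 42.

42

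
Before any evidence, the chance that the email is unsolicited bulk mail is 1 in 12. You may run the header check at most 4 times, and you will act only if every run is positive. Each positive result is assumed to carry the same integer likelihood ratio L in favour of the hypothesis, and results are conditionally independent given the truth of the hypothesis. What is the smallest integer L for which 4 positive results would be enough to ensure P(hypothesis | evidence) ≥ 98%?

Prior odds = (1/12)/(11/12) = 1/11.
Target odds = 0.98/0.02 = 49.
Need L⁴ ≥ 49 ÷ (1/11) = 539.
4⁴ = 256 < 539 ≤ 625 = 5⁴, so L = 5.

5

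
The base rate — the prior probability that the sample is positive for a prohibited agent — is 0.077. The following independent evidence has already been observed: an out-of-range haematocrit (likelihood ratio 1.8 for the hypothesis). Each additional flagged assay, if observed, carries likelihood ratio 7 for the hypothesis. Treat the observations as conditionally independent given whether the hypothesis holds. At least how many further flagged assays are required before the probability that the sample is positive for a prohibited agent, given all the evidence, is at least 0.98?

3

Prior odds = 0.077/0.923 = 77/923.
Bayes factor of the evidence already in hand = 1.8.
Odds after that evidence = (77/923) × 1.8 = 693/4615.
Target odds = 0.98/0.02 = 49.
Need 7ⁿ ≥ 49 ÷ (693/4615) = 32305/99.
7² = 49 falls short of 32305/99 but 7³ = 343 reaches it, so n = 3.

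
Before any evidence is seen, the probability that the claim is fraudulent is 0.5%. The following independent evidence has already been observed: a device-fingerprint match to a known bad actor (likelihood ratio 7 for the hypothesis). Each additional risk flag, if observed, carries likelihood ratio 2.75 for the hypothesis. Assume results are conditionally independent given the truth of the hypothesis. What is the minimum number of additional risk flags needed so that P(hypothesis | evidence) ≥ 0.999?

11

Prior odds = 0.005/0.995 = 1/199.
Bayes factor of the evidence already in hand = 7.
Odds after that evidence = (1/199) × 7 = 7/199.
Target odds = 0.999/0.001 = 999.
Need 2.75ⁿ ≥ 999 ÷ (7/199) = 198801/7.
2.75¹⁰ ≈24735.9 falls short of 198801/7 but 2.75¹¹ ≈68023.6 reaches it, so n = 11.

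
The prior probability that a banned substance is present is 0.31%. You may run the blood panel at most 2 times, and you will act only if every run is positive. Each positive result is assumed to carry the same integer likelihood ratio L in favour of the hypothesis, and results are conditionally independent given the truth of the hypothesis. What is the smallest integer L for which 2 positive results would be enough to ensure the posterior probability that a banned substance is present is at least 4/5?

Prior odds = 0.0031/0.9969 = 31/9969.
Target odds = 0.8/0.2 = 4.
Need L² ≥ 4 ÷ (31/9969) = 39876/31.
35² = 1225 < 39876/31 ≤ 1296 = 36², so L = 36.

36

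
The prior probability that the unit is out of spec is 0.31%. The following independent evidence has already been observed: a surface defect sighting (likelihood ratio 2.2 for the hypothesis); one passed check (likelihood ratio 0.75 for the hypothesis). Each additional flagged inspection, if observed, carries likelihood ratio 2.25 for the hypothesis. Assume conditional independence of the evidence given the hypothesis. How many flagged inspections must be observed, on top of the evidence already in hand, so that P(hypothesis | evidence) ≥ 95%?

11

Prior odds = 0.0031/0.9969 = 31/9969.
Combined Bayes factor of the evidence already in hand = 2.2 × 0.75 = 1.65.
Odds after that evidence = (31/9969) × 1.65 = 341/66460.
Target odds = 0.95/0.05 = 19.
Need 2.25ⁿ ≥ 19 ÷ (341/66460) = 1262740/341.
2.25¹⁰ ≈3325.26 falls short of 1262740/341 but 2.25¹¹ ≈7481.83 reaches it, so n = 11.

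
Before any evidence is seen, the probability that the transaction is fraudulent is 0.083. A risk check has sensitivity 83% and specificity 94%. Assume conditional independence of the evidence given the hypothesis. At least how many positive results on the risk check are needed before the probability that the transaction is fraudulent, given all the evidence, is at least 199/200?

3

Prior odds: 0.083 ÷ 0.917 = 83/917.
False-positive rate = 1 − 0.94 = 0.06; likelihood ratio of a positive = 0.83/0.06 = 83/6.
Target posterior odds = 0.995/0.005 = 199.
Require (83/6)ⁿ ≥ 199 ÷ (83/917) = 182483/83.
(83/6)² = 6889/36 falls short of 182483/83 but (83/6)³ = 571787/216 reaches it, so n = 3.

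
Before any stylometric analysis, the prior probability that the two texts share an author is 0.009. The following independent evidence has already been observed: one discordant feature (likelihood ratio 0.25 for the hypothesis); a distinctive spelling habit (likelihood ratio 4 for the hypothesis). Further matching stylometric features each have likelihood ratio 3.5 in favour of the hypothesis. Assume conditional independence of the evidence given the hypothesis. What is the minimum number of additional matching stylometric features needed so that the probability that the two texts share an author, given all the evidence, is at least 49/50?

7

Prior odds = 0.009/0.991 = 9/991.
Combined Bayes factor of the evidence already in hand = 0.25 × 4 = 1.
Odds after that evidence = (9/991) × 1 = 9/991.
Target odds = 0.98/0.02 = 49.
Need 3.5ⁿ ≥ 49 ÷ (9/991) = 48559/9.
3.5⁶ = 1838.265625 falls short of 48559/9 but 3.5⁷ = 823543/128 reaches it, so n = 7.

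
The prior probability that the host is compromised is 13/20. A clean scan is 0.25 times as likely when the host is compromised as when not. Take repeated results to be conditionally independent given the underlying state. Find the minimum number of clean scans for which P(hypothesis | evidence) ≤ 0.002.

Prior odds = 0.65/0.35 = 13/7.
Likelihood ratio per clean scan = 0.25.
Target posterior odds = 0.002/0.998 = 1/499.
Need (13/7) × 0.25ⁿ ≤ 1/499, i.e. 0.25ⁿ ≤ 7/6487.
0.25⁴ = 0.00390625 is still above 7/6487 but 0.25⁵ = 1/1024 is at or below it, so n = 5.

5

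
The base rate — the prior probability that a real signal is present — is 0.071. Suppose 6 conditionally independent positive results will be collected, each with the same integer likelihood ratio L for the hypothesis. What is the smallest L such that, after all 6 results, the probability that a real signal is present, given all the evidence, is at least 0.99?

4

Prior odds = 0.071/0.929 = 71/929.
Target odds = 0.99/0.01 = 99.
Need L⁶ ≥ 99 ÷ (71/929) = 91971/71.
3⁶ = 729 < 91971/71 ≤ 4096 = 4⁶, so L = 4.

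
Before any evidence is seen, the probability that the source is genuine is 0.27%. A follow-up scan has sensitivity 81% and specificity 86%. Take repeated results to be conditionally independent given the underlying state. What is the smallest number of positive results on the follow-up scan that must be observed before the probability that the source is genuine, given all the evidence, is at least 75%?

Prior odds = 0.0027/0.9973 = 27/9973.
False-positive rate = 1 − 0.86 = 0.14; likelihood ratio of a positive = 0.81/0.14 = 81/14.
Target posterior odds = 0.75/0.25 = 3.
Require (81/14)ⁿ ≥ 3 ÷ (27/9973) = 9973/9.
(81/14)³ = 531441/2744 falls short of 9973/9 but (81/14)⁴ = 43046721/38416 reaches it, so n = 4.

4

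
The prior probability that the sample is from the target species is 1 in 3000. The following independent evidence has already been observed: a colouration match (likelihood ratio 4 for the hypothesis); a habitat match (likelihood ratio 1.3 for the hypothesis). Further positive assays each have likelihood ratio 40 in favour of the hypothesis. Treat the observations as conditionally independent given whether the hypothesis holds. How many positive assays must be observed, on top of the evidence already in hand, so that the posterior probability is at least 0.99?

Prior odds = (1/3000)/(2999/3000) = 1/2999.
Combined Bayes factor of the evidence already in hand = 4 × 1.3 = 5.2.
Odds after that evidence = (1/2999) × 5.2 = 26/14995.
Target odds = 0.99/0.01 = 99.
Need 40ⁿ ≥ 99 ÷ (26/14995) = 1484505/26.
40² = 1600 falls short of 1484505/26 but 40³ = 64000 reaches it, so n = 3.

3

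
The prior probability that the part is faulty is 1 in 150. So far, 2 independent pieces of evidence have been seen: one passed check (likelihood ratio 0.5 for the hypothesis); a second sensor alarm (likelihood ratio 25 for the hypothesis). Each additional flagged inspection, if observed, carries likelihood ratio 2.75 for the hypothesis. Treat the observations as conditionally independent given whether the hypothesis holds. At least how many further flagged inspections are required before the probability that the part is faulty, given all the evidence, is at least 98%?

7

Prior odds = (1/150)/(149/150) = 1/149.
Combined Bayes factor of the evidence already in hand = 0.5 × 25 = 12.5.
Odds after that evidence = (1/149) × 12.5 = 25/298.
Target odds = 0.98/0.02 = 49.
Need 2.75ⁿ ≥ 49 ÷ (25/298) = 584.08.
2.75⁶ = 1771561/4096 falls short of 584.08 but 2.75⁷ = 19487171/16384 reaches it, so n = 7.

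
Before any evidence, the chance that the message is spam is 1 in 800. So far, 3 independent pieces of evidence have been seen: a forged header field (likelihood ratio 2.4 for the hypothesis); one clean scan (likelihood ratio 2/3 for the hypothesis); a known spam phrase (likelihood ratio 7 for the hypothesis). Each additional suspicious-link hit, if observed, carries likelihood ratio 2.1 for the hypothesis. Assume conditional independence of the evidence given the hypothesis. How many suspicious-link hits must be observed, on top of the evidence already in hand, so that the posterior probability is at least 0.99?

12

Prior odds = 0.00125/0.99875 = 1/799.
Combined Bayes factor of the evidence already in hand = 2.4 × (2/3) × 7 = 11.2.
Odds after that evidence = (1/799) × 11.2 = 56/3995.
Target odds = 0.99/0.01 = 99.
Need 2.1ⁿ ≥ 99 ÷ (56/3995) = 395505/56.
2.1¹¹ ≈3502.78 falls short of 395505/56 but 2.1¹² ≈7355.83 reaches it, so n = 12.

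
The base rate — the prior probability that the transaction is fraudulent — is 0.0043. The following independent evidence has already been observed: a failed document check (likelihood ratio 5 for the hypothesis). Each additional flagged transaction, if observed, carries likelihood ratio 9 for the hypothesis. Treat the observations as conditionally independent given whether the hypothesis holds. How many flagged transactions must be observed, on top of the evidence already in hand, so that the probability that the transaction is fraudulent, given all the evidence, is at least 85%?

Prior odds = 0.0043/0.9957 = 43/9957.
Bayes factor of the evidence already in hand = 5.
Odds after that evidence = (43/9957) × 5 = 215/9957.
Target odds = 0.85/0.15 = 17/3.
Need 9ⁿ ≥ 17/3 ÷ (215/9957) = 56423/215.
9² = 81 falls short of 56423/215 but 9³ = 729 reaches it, so n = 3.

3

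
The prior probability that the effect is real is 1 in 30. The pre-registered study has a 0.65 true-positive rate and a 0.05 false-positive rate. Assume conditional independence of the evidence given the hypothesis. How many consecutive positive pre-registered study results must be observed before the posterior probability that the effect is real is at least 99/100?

4

Prior odds: (1/30) ÷ (29/30) = 1/29.
Likelihood ratio of a positive result = 0.65/0.05 = 13.
Target posterior odds = 0.99/0.01 = 99.
Require 13ⁿ ≥ 99 ÷ (1/29) = 2871.
13³ = 2197 falls short of 2871 but 13⁴ = 28561 reaches it, so n = 4.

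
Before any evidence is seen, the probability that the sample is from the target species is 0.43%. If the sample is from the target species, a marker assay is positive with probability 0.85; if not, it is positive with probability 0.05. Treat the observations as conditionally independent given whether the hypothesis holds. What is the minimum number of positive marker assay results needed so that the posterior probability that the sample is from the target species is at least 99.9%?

Prior odds = 0.0043/0.9957 = 43/9957.
Likelihood ratio of a positive = 0.85/0.05 = 17.
Target posterior odds = 0.999/0.001 = 999.
Require 17ⁿ ≥ 999 ÷ (43/9957) = 9947043/43.
17⁴ = 83521 falls short of 9947043/43 but 17⁵ = 1419857 reaches it, so n = 5.

5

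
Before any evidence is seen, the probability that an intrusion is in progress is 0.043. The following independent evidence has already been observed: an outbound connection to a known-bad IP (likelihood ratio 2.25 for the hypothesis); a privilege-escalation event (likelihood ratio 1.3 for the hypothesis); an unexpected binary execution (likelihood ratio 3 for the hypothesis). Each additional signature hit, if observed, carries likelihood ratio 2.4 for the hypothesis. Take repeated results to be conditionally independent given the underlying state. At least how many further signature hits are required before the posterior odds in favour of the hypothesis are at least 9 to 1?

Prior odds = 0.043/0.957 = 43/957.
Combined Bayes factor of the evidence already in hand = 2.25 × 1.3 × 3 = 8.775.
Odds after that evidence = (43/957) × 8.775 = 5031/12760.
Target odds = 9.
Need 2.4ⁿ ≥ 9 ÷ (5031/12760) = 12760/559.
2.4³ = 13.824 falls short of 12760/559 but 2.4⁴ = 33.1776 reaches it, so n = 4.

4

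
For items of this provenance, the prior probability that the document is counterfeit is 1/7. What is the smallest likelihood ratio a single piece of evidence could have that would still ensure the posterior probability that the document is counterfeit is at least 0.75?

18

Prior odds = (1/7)/(6/7) = 1/6.
Target odds = 0.75/0.25 = 3.
Required Bayes factor = 3 ÷ (1/6) = 18.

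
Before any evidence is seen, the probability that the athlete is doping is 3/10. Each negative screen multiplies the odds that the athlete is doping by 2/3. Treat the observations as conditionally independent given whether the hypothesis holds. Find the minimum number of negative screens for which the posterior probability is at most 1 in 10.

Prior odds = 0.3/0.7 = 3/7.
Likelihood ratio per negative screen = 2/3.
Target posterior odds = 0.1/0.9 = 1/9.
Require (2/3)ⁿ ≤ 1/9 ÷ (3/7) = 7/27.
(2/3)³ = 8/27 is still above 7/27 but (2/3)⁴ = 16/81 is at or below it, so n = 4.

4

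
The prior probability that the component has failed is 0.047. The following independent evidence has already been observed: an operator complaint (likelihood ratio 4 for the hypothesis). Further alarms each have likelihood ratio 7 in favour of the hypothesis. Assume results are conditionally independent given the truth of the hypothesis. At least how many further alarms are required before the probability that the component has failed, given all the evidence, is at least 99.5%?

Prior odds = 0.047/0.953 = 47/953.
Bayes factor of the evidence already in hand = 4.
Odds after that evidence = (47/953) × 4 = 188/953.
Target odds = 0.995/0.005 = 199.
Need 7ⁿ ≥ 199 ÷ (188/953) = 189647/188.
7³ = 343 falls short of 189647/188 but 7⁴ = 2401 reaches it, so n = 4.

4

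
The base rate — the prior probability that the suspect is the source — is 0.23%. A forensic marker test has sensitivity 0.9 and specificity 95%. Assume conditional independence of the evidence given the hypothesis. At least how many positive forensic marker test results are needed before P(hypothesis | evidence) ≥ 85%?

Prior odds = 0.0023/0.9977 = 23/9977.
False-positive rate = 1 − 0.95 = 0.05; likelihood ratio of a positive = 0.9/0.05 = 18.
Target odds: 0.85 ÷ 0.15 = 17/3.
Require 18ⁿ ≥ 17/3 ÷ (23/9977) = 169609/69.
18² = 324 falls short of 169609/69 but 18³ = 5832 reaches it, so n = 3.

3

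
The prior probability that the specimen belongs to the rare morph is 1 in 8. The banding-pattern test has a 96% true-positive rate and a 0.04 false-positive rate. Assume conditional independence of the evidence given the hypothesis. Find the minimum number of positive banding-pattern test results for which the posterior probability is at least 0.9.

Prior odds = 0.125/0.875 = 1/7.
Likelihood ratio of a positive result = 0.96/0.04 = 24.
Target posterior odds = 0.9/0.1 = 9.
Need (1/7) × 24ⁿ ≥ 9, i.e. 24ⁿ ≥ 63.
24¹ = 24 falls short of 63 but 24² = 576 reaches it, so n = 2.

2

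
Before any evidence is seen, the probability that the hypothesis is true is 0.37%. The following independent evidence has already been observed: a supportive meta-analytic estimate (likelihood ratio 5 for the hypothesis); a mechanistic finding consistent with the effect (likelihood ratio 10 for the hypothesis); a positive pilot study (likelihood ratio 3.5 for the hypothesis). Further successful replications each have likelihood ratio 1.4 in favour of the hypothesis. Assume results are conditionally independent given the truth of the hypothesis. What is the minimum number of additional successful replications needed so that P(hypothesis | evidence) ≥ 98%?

Prior odds = 0.0037/0.9963 = 37/9963.
Combined Bayes factor of the evidence already in hand = 5 × 10 × 3.5 = 175.
Odds after that evidence = (37/9963) × 175 = 6475/9963.
Target odds = 0.98/0.02 = 49.
Need 1.4ⁿ ≥ 49 ÷ (6475/9963) = 69741/925.
1.4¹² ≈56.6939 falls short of 69741/925 but 1.4¹³ ≈79.3715 reaches it, so n = 13.

13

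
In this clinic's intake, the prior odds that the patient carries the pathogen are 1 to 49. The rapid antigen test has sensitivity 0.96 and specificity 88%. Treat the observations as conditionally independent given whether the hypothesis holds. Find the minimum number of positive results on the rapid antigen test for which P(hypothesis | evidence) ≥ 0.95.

Prior odds = 1/49.
False-positive rate = 1 − 0.88 = 0.12; likelihood ratio of a positive = 0.96/0.12 = 8.
Target posterior odds = 0.95/0.05 = 19.
Require 8ⁿ ≥ 19 ÷ (1/49) = 931.
8³ = 512 falls short of 931 but 8⁴ = 4096 reaches it, so n = 4.

4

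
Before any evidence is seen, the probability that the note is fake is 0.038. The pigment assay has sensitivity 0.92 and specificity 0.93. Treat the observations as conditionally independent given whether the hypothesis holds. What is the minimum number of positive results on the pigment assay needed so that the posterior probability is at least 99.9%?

Prior odds: 0.038 ÷ 0.962 = 19/481.
False-positive rate = 1 − 0.93 = 0.07; likelihood ratio of a positive = 0.92/0.07 = 92/7.
Target posterior odds = 0.999/0.001 = 999.
Require (92/7)ⁿ ≥ 999 ÷ (19/481) = 480519/19.
(92/7)³ = 778688/343 falls short of 480519/19 but (92/7)⁴ = 71639296/2401 reaches it, so n = 4.

4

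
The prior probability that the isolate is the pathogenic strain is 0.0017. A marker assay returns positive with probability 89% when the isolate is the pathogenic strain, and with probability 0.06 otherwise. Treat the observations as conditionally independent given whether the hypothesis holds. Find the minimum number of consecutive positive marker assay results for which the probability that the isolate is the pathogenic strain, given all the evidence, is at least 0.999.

Prior odds: 0.0017 ÷ 0.9983 = 17/9983.
Likelihood ratio of a positive result = 0.89/0.06 = 89/6.
Target odds: 0.999 ÷ 0.001 = 999.
Need (17/9983) × (89/6)ⁿ ≥ 999, i.e. (89/6)ⁿ ≥ 9973017/17.
(89/6)⁴ = 62742241/1296 falls short of 9973017/17 but (89/6)⁵ ≈718115 reaches it, so n = 5.

5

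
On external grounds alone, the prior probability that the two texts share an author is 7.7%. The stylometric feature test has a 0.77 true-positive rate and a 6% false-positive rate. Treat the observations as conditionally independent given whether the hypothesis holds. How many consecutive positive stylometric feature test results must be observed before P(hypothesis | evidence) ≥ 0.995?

Prior odds: 0.077 ÷ 0.923 = 77/923.
Likelihood ratio of a positive result = 0.77/0.06 = 77/6.
Target posterior odds = 0.995/0.005 = 199.
Need (77/923) × (77/6)ⁿ ≥ 199, i.e. (77/6)ⁿ ≥ 183677/77.
(77/6)³ = 456533/216 falls short of 183677/77 but (77/6)⁴ = 35153041/1296 reaches it, so n = 4.

4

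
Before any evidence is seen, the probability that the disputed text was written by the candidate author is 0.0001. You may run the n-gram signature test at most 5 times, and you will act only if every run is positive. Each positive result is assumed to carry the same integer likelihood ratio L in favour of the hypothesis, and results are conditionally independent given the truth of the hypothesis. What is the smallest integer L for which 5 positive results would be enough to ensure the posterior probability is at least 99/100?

16

Prior odds = 0.0001/0.9999 = 1/9999.
Target odds = 0.99/0.01 = 99.
Need L⁵ ≥ 99 ÷ (1/9999) = 989901.
15⁵ = 759375 < 989901 ≤ 1048576 = 16⁵, so L = 16.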